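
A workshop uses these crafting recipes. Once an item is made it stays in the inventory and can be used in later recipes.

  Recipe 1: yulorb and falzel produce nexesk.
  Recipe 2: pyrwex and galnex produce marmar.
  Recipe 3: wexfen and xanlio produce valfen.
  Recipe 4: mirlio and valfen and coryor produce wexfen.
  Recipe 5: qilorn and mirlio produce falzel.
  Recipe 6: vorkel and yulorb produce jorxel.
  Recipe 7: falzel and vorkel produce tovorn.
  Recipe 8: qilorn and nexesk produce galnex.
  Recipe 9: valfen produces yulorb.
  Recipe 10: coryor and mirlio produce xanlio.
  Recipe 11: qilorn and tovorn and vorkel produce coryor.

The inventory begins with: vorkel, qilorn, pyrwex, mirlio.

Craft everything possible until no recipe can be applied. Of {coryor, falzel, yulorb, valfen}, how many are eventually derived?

2

Using Recipe 5, qilorn and mirlio make falzel.
Using Recipe 7, falzel and vorkel make tovorn.
Using Recipe 11, qilorn, tovorn, and vorkel make coryor.
coryor: reached.
falzel: reached.
yulorb would need valfen (Recipe 9), but valfen is never obtained.
valfen would need wexfen and xanlio (Recipe 3), but wexfen is never obtained.
Reached: coryor and falzel — 2 of the 4.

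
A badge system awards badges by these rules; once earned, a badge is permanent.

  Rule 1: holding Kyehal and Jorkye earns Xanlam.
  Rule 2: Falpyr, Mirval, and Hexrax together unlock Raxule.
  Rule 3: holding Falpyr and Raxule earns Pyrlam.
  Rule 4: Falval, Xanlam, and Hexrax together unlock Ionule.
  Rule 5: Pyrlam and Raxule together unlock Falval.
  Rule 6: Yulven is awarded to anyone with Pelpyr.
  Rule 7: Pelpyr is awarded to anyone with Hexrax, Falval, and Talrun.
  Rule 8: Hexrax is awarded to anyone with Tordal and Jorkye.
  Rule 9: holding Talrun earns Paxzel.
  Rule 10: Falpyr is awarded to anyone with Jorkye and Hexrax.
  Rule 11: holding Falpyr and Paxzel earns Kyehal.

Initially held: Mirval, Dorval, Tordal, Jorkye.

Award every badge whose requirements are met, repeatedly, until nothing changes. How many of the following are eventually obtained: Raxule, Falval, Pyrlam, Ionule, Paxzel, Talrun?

With Tordal and Jorkye, Hexrax is earned (Rule 8).
With Jorkye and Hexrax, Falpyr is earned (Rule 10).
With Falpyr, Mirval, and Hexrax, Raxule is earned (Rule 2).
With Falpyr and Raxule, Pyrlam is earned (Rule 3).
With Pyrlam and Raxule, Falval is earned (Rule 5).
Raxule: reached.
Falval: reached.
Pyrlam: reached.
Ionule would need Falval, Xanlam, and Hexrax (Rule 4), but Xanlam is never earned.
Paxzel would need Talrun (Rule 9), but Talrun is never earned.
No rule produces Talrun, and it is not given.
Reached: Raxule, Falval, and Pyrlam — 3 of the 6.

3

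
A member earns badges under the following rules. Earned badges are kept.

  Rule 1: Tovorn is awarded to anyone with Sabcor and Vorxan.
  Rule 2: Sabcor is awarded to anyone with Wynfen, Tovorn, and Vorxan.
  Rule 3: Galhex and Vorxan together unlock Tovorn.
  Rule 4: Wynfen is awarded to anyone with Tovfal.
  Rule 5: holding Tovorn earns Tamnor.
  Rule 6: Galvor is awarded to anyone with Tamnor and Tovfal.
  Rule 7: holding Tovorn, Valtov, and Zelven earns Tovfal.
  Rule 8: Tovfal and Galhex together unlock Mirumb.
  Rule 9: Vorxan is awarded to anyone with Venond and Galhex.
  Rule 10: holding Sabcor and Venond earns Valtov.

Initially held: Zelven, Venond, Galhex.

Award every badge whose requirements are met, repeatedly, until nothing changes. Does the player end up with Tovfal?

Tovfal would need Tovorn, Valtov, and Zelven (Rule 7), but Valtov is never earned.

No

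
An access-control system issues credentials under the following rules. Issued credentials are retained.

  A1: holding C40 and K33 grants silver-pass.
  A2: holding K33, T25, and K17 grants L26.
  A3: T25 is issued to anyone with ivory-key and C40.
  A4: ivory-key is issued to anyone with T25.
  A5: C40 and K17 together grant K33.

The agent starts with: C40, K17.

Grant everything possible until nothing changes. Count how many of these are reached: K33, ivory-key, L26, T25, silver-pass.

2

Holding C40 and K17 grants K33 (A5).
Holding C40 and K33 grants silver-pass (A1).
K33: reached.
ivory-key would need T25 (A4), but T25 is never granted.
L26 would need K33, T25, and K17 (A2), but T25 is never granted.
T25 would need ivory-key and C40 (A3), but ivory-key is never granted.
silver-pass: reached.
Reached: K33 and silver-pass — 2 of the 5.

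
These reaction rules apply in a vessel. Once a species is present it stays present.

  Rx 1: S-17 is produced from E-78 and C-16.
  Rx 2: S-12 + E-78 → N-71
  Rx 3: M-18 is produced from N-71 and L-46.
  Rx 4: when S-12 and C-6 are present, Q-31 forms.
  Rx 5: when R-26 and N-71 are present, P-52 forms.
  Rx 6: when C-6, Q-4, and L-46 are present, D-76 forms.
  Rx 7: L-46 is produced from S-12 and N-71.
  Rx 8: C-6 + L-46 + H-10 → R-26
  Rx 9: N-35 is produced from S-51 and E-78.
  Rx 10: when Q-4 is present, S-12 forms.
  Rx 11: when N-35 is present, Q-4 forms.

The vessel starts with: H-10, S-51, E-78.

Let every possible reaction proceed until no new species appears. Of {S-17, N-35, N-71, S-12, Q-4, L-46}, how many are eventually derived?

S-51 and E-78 present → N-35 forms (Rx 9).
N-35 present → Q-4 forms (Rx 11).
Q-4 present → S-12 forms (Rx 10).
S-12 and E-78 present → N-71 forms (Rx 2).
S-12 and N-71 present → L-46 forms (Rx 7).
S-17 would need E-78 and C-16 (Rx 1), but C-16 never forms.
N-35: reached.
N-71: reached.
S-12: reached.
Q-4: reached.
L-46: reached.
Reached: N-35, N-71, S-12, Q-4, and L-46 — 5 of the 6.

5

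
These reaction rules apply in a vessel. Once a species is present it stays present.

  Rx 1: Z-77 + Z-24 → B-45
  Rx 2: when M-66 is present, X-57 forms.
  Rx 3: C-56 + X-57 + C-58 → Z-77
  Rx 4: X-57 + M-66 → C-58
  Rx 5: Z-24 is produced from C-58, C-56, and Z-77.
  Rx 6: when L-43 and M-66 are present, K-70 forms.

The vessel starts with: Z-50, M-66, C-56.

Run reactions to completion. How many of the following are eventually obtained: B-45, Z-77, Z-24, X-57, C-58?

5

M-66 present → X-57 forms (Rx 2).
X-57 and M-66 present → C-58 forms (Rx 4).
C-56, X-57, and C-58 present → Z-77 forms (Rx 3).
C-58, C-56, and Z-77 present → Z-24 forms (Rx 5).
Z-77 and Z-24 present → B-45 forms (Rx 1).
B-45: reached.
Z-77: reached.
Z-24: reached.
X-57: reached.
C-58: reached.
All 5 are reached.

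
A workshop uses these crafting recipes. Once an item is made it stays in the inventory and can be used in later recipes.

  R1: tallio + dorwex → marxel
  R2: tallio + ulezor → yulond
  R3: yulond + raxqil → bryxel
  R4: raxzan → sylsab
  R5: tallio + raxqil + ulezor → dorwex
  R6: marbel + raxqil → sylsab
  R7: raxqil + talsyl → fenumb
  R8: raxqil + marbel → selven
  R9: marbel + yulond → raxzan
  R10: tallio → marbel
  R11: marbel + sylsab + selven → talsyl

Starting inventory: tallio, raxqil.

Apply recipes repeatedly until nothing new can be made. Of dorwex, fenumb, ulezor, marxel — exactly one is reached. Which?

fenumb

tallio → marbel (R10).
Using R8, raxqil and marbel make selven.
marbel + raxqil → sylsab (R6).
marbel + sylsab + selven → talsyl (R11).
raxqil + talsyl → fenumb (R7).
No rule produces ulezor, and it is not given. marxel would need tallio and dorwex (R1), but dorwex is never obtained. dorwex would need tallio, raxqil, and ulezor (R5), but ulezor is never obtained.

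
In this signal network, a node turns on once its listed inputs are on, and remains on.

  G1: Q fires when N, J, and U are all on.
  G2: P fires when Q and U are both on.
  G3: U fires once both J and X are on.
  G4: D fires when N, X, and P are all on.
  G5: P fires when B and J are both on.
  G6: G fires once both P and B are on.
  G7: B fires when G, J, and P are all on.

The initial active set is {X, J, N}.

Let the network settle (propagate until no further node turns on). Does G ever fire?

No

G would need P and B (G6), but B never turns on.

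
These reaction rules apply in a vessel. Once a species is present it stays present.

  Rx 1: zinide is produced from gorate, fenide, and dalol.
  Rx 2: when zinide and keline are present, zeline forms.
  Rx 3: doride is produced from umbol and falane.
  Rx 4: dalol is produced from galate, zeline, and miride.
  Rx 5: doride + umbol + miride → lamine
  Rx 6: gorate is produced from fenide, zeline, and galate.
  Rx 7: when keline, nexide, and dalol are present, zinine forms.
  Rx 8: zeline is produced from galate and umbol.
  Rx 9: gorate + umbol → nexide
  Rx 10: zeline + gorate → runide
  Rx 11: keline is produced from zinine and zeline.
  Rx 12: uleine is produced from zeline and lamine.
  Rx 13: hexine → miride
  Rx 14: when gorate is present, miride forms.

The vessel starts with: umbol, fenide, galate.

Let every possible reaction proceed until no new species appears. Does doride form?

No

doride would need umbol and falane (Rx 3), but falane never forms.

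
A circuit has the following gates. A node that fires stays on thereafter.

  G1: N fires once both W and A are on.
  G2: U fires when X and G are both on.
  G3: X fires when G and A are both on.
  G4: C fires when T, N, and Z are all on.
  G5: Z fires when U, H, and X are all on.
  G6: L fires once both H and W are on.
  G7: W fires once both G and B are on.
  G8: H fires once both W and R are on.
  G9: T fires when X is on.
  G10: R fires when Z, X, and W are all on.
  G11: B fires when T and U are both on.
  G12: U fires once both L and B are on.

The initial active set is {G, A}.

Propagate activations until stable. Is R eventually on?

R would need Z, X, and W (G10), but Z never turns on.

No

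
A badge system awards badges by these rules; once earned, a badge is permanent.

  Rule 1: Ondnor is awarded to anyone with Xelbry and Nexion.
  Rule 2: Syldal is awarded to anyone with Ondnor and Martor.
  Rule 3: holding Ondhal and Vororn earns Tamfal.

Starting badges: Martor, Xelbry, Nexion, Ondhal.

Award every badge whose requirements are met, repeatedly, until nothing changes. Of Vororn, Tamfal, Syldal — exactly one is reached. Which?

With Xelbry and Nexion, Ondnor is earned (Rule 1).
With Ondnor and Martor, Syldal is earned (Rule 2).
No rule produces Vororn, and it is not given. Tamfal would need Ondhal and Vororn (Rule 3), but Vororn is never earned.

Syldal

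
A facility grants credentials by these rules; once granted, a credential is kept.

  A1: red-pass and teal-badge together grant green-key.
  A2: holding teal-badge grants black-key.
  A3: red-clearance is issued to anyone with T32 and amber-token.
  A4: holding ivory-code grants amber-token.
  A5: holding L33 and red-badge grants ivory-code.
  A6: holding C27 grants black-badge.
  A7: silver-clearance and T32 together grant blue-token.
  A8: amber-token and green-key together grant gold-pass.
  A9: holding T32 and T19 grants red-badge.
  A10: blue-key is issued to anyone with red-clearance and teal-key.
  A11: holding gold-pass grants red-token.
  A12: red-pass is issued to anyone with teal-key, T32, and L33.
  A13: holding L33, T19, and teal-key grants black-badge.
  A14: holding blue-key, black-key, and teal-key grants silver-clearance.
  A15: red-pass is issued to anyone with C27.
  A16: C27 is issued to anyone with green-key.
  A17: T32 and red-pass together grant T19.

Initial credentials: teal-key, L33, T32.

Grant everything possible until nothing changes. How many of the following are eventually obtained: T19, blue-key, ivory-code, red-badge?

4

Holding teal-key, T32, and L33 grants red-pass (A12).
Holding T32 and red-pass grants T19 (A17).
Holding T32 and T19 grants red-badge (A9).
Holding L33 and red-badge grants ivory-code (A5).
Holding ivory-code grants amber-token (A4).
Holding T32 and amber-token grants red-clearance (A3).
Holding red-clearance and teal-key grants blue-key (A10).
T19: reached.
blue-key: reached.
ivory-code: reached.
red-badge: reached.
All 4 are reached.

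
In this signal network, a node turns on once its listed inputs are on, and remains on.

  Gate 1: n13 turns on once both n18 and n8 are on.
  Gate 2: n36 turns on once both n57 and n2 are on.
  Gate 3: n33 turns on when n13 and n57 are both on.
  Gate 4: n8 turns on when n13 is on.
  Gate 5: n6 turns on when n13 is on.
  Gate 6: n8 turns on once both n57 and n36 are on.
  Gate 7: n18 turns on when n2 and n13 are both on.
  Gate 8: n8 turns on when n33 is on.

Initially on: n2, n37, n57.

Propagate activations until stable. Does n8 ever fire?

Yes

n57 and n2 are on, so n36 turns on (Gate 2).
n57 and n36 are on, so n8 turns on (Gate 6).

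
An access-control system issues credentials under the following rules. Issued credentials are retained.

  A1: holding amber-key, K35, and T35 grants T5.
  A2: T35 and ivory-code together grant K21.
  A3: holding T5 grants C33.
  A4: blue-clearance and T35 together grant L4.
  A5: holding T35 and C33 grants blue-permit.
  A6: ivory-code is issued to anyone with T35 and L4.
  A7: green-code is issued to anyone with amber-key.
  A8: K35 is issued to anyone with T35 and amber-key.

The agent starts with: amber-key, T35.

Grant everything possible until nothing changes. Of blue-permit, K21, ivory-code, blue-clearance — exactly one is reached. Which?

Holding T35 and amber-key grants K35 (A8).
Holding amber-key, K35, and T35 grants T5 (A1).
Holding T5 grants C33 (A3).
Holding T35 and C33 grants blue-permit (A5).
No rule produces blue-clearance, and it is not given. K21 would need T35 and ivory-code (A2), but ivory-code is never granted. ivory-code would need T35 and L4 (A6), but L4 is never granted.

blue-permit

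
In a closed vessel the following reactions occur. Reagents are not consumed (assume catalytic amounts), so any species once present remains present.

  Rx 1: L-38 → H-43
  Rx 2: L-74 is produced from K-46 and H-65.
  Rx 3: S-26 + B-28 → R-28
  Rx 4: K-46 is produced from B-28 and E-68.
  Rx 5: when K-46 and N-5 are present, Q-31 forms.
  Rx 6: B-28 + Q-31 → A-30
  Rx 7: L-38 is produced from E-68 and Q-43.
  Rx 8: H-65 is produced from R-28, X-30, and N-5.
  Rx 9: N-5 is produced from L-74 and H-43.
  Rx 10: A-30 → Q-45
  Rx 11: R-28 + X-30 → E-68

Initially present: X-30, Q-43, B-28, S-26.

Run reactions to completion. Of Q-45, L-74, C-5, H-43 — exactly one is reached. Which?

H-43

S-26 and B-28 present → R-28 forms (Rx 3).
R-28 and X-30 present → E-68 forms (Rx 11).
E-68 and Q-43 present → L-38 forms (Rx 7).
L-38 present → H-43 forms (Rx 1).
L-74 would need K-46 and H-65 (Rx 2), but H-65 never forms. No rule produces C-5, and it is not given. Q-45 would need A-30 (Rx 10), but A-30 never forms.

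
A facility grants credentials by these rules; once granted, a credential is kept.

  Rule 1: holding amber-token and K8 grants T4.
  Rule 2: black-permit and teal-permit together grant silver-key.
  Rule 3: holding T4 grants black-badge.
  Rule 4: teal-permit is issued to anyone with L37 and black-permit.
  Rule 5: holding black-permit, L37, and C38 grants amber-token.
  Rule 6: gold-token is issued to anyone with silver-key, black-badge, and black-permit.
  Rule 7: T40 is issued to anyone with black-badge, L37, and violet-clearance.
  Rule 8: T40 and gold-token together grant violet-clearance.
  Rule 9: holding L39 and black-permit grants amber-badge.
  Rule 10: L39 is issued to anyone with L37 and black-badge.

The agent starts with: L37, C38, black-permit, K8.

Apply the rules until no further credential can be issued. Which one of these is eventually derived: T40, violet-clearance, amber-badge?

amber-badge

Holding black-permit, L37, and C38 grants amber-token (Rule 5).
Holding amber-token and K8 grants T4 (Rule 1).
Holding T4 grants black-badge (Rule 3).
Holding L37 and black-badge grants L39 (Rule 10).
Holding L39 and black-permit grants amber-badge (Rule 9).
T40 would need black-badge, L37, and violet-clearance (Rule 7), but violet-clearance is never granted. violet-clearance would need T40 and gold-token (Rule 8), but T40 is never granted.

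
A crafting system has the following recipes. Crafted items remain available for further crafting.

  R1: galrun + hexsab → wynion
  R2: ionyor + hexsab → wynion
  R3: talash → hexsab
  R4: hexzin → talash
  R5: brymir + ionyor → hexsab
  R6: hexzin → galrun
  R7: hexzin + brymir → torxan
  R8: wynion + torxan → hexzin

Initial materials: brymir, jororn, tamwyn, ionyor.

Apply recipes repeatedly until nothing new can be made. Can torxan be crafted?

No

torxan would need hexzin and brymir (R7), but hexzin is never obtained.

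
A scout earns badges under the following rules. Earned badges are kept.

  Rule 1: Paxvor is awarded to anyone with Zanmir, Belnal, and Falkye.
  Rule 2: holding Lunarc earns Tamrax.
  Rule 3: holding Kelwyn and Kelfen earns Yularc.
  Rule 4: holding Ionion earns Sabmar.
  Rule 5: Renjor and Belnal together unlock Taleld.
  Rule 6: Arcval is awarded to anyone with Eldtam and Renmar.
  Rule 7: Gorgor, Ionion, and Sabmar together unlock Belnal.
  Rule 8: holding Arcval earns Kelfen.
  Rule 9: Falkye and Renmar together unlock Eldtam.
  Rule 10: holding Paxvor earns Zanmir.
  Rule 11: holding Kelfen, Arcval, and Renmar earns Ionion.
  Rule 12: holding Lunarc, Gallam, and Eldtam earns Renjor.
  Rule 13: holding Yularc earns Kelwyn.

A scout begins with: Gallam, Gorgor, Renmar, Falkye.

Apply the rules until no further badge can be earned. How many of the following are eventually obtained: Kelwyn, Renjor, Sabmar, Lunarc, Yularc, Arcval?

With Falkye and Renmar, Eldtam is earned (Rule 9).
With Eldtam and Renmar, Arcval is earned (Rule 6).
With Arcval, Kelfen is earned (Rule 8).
With Kelfen, Arcval, and Renmar, Ionion is earned (Rule 11).
With Ionion, Sabmar is earned (Rule 4).
Kelwyn would need Yularc (Rule 13), but Yularc is never earned.
Renjor would need Lunarc, Gallam, and Eldtam (Rule 12), but Lunarc is never earned.
Sabmar: reached.
No rule produces Lunarc, and it is not given.
Yularc would need Kelwyn and Kelfen (Rule 3), but Kelwyn is never earned.
Arcval: reached.
Reached: Sabmar and Arcval — 2 of the 6.

2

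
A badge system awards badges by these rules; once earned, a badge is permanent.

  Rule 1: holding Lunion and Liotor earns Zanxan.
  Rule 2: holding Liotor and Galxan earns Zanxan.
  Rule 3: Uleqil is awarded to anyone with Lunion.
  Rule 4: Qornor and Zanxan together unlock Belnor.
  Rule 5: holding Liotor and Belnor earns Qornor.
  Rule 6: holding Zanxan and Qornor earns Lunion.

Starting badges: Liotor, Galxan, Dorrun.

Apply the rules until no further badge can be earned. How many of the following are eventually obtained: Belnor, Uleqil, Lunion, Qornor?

Belnor would need Qornor and Zanxan (Rule 4), but Qornor is never earned.
Uleqil would need Lunion (Rule 3), but Lunion is never earned.
Lunion would need Zanxan and Qornor (Rule 6), but Qornor is never earned.
Qornor would need Liotor and Belnor (Rule 5), but Belnor is never earned.
None of the 4 are reached.

0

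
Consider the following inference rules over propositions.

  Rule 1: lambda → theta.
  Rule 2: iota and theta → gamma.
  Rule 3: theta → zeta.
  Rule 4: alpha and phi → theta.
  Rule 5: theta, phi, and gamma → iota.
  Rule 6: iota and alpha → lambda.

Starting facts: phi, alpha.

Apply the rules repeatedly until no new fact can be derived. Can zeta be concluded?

Yes

alpha and phi hold, so theta follows (Rule 4).
theta holds, so zeta follows (Rule 3).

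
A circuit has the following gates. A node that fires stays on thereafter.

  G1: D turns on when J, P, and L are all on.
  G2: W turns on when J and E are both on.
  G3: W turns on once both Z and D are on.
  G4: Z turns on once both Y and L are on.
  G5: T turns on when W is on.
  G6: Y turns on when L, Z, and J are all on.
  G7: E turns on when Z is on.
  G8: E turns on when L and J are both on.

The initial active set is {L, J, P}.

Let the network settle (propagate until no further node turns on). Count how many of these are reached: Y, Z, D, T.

L and J are on, so E turns on (G8).
G1: J, P, and L on → D on.
G2: J and E on → W on.
W is on, so T turns on (G5).
Y would need L, Z, and J (G6), but Z never turns on.
Z would need Y and L (G4), but Y never turns on.
D: reached.
T: reached.
Reached: D and T — 2 of the 4.

2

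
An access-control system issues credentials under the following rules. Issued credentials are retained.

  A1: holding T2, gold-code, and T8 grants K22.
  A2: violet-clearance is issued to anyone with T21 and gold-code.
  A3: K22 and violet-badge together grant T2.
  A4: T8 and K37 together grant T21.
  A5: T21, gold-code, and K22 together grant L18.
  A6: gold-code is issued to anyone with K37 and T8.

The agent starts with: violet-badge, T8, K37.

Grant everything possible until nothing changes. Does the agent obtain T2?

T2 would need K22 and violet-badge (A3), but K22 is never granted.

No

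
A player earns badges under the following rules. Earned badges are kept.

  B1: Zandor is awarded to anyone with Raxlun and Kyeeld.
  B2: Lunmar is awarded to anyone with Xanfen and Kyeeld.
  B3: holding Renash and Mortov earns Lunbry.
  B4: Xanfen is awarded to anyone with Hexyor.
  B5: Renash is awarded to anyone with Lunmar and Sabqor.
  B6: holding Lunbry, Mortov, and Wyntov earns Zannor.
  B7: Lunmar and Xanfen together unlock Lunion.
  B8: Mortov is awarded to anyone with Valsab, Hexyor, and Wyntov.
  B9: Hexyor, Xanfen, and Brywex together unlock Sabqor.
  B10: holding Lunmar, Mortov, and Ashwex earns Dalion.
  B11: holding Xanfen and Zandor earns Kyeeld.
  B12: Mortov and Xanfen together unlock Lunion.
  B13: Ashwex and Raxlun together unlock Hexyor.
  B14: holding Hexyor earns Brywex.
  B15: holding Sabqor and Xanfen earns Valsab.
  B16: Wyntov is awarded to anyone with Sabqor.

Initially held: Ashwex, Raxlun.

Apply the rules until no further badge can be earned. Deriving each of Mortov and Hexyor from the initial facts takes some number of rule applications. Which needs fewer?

Hexyor: With Ashwex and Raxlun, Hexyor is earned (B13). [1 rule application]
Mortov: With Ashwex and Raxlun, Hexyor is earned (B13). With Hexyor, Xanfen is earned (B4). With Hexyor, Brywex is earned (B14). With Hexyor, Xanfen, and Brywex, Sabqor is earned (B9). With Sabqor and Xanfen, Valsab is earned (B15). With Sabqor, Wyntov is earned (B16). With Valsab, Hexyor, and Wyntov, Mortov is earned (B8). [7 rule applications]
Hexyor needs fewer.

Hexyor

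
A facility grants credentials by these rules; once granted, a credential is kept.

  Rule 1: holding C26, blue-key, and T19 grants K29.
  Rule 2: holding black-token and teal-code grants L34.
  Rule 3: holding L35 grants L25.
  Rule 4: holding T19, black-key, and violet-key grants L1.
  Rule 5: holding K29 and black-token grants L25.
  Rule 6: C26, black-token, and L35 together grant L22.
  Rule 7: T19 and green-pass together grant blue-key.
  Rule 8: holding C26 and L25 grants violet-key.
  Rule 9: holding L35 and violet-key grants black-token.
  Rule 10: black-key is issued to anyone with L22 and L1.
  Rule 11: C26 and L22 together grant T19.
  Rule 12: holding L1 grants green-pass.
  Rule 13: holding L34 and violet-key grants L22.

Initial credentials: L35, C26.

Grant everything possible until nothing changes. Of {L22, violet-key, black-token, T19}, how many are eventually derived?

4

Holding L35 grants L25 (Rule 3).
Holding C26 and L25 grants violet-key (Rule 8).
Holding L35 and violet-key grants black-token (Rule 9).
Holding C26, black-token, and L35 grants L22 (Rule 6).
Holding C26 and L22 grants T19 (Rule 11).
L22: reached.
violet-key: reached.
black-token: reached.
T19: reached.
All 4 are reached.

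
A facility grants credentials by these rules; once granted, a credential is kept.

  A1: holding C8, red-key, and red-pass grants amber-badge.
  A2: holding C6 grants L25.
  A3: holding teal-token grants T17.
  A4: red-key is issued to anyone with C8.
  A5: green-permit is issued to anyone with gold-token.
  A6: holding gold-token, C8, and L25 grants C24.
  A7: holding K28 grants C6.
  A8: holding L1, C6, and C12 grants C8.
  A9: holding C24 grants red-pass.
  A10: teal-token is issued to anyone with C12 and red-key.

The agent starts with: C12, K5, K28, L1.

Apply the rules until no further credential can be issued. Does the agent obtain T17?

Yes

Holding K28 grants C6 (A7).
Holding L1, C6, and C12 grants C8 (A8).
Holding C8 grants red-key (A4).
Holding C12 and red-key grants teal-token (A10).
Holding teal-token grants T17 (A3).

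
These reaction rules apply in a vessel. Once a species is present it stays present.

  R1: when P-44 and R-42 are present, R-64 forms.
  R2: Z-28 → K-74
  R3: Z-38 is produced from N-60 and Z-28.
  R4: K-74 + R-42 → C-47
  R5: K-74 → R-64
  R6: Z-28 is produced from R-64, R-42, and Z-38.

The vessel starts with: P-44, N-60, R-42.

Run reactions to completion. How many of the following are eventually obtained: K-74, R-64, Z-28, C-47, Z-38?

P-44 and R-42 present → R-64 forms (R1).
K-74 would need Z-28 (R2), but Z-28 never forms.
R-64: reached.
Z-28 would need R-64, R-42, and Z-38 (R6), but Z-38 never forms.
C-47 would need K-74 and R-42 (R4), but K-74 never forms.
Z-38 would need N-60 and Z-28 (R3), but Z-28 never forms.
Reached: R-64 — 1 of the 5.

1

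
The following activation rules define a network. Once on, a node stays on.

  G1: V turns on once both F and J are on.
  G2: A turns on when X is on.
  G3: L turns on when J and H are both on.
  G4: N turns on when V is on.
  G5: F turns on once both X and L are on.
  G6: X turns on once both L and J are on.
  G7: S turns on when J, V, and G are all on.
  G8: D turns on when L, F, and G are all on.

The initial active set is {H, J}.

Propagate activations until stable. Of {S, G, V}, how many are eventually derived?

G3: J and H on → L on.
L and J are on, so X turns on (G6).
G5: X and L on → F on.
F and J are on, so V turns on (G1).
S would need J, V, and G (G7), but G never turns on.
No rule produces G, and it is not given.
V: reached.
Reached: V — 1 of the 3.

1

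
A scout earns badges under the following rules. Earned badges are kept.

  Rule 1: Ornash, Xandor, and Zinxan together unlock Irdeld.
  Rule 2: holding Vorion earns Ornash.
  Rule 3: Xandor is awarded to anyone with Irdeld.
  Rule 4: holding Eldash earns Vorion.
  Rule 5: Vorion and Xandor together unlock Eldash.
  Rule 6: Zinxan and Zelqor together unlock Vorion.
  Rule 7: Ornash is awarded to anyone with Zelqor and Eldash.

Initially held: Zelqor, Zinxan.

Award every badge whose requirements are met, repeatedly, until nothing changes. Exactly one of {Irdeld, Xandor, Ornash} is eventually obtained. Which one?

With Zinxan and Zelqor, Vorion is earned (Rule 6).
With Vorion, Ornash is earned (Rule 2).
Xandor would need Irdeld (Rule 3), but Irdeld is never earned. Irdeld would need Ornash, Xandor, and Zinxan (Rule 1), but Xandor is never earned.

Ornash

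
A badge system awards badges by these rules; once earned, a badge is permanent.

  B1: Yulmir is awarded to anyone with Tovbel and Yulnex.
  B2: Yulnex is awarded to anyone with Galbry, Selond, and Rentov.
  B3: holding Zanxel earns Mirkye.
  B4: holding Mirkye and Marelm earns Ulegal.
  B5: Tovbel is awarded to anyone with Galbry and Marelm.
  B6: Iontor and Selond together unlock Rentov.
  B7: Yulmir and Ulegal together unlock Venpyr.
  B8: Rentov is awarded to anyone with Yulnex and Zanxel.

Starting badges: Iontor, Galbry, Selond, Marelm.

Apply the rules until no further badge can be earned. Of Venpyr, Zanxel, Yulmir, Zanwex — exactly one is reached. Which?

With Iontor and Selond, Rentov is earned (B6).
With Galbry and Marelm, Tovbel is earned (B5).
With Galbry, Selond, and Rentov, Yulnex is earned (B2).
With Tovbel and Yulnex, Yulmir is earned (B1).
Venpyr would need Yulmir and Ulegal (B7), but Ulegal is never earned. No rule produces Zanwex, and it is not given. No rule produces Zanxel, and it is not given.

Yulmir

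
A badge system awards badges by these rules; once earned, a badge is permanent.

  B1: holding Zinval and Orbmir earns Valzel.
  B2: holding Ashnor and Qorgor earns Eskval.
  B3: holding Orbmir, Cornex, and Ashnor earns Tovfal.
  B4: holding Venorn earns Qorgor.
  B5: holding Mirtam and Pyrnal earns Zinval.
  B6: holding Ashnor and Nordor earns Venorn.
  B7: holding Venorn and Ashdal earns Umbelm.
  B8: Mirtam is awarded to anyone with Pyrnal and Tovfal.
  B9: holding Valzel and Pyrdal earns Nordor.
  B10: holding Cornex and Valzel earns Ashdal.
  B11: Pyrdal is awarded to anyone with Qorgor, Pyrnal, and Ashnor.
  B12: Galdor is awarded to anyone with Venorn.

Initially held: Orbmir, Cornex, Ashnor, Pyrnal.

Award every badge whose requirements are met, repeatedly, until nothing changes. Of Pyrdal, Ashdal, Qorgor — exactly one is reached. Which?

Ashdal

With Orbmir, Cornex, and Ashnor, Tovfal is earned (B3).
With Pyrnal and Tovfal, Mirtam is earned (B8).
With Mirtam and Pyrnal, Zinval is earned (B5).
With Zinval and Orbmir, Valzel is earned (B1).
With Cornex and Valzel, Ashdal is earned (B10).
Qorgor would need Venorn (B4), but Venorn is never earned. Pyrdal would need Qorgor, Pyrnal, and Ashnor (B11), but Qorgor is never earned.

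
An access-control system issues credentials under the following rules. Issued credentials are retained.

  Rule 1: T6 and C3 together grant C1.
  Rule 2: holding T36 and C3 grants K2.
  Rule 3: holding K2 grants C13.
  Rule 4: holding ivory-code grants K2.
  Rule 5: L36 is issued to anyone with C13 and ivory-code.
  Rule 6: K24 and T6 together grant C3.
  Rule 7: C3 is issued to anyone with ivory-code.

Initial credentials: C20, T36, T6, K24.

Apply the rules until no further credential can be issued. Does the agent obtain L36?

No

L36 would need C13 and ivory-code (Rule 5), but ivory-code is never granted.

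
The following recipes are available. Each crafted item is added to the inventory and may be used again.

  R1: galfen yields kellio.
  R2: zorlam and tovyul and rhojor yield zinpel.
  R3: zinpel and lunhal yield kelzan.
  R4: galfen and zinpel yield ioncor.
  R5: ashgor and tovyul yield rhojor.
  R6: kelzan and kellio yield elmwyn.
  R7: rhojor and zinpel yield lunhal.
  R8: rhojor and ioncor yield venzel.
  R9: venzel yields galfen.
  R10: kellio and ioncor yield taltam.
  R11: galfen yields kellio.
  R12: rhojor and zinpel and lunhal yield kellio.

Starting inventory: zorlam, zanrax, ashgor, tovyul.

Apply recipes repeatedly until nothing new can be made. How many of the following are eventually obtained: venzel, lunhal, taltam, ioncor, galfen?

1

ashgor and tovyul → rhojor (R5).
Using R2, zorlam, tovyul, and rhojor make zinpel.
Using R7, rhojor and zinpel make lunhal.
venzel would need rhojor and ioncor (R8), but ioncor is never obtained.
lunhal: reached.
taltam would need kellio and ioncor (R10), but ioncor is never obtained.
ioncor would need galfen and zinpel (R4), but galfen is never obtained.
galfen would need venzel (R9), but venzel is never obtained.
Reached: lunhal — 1 of the 5.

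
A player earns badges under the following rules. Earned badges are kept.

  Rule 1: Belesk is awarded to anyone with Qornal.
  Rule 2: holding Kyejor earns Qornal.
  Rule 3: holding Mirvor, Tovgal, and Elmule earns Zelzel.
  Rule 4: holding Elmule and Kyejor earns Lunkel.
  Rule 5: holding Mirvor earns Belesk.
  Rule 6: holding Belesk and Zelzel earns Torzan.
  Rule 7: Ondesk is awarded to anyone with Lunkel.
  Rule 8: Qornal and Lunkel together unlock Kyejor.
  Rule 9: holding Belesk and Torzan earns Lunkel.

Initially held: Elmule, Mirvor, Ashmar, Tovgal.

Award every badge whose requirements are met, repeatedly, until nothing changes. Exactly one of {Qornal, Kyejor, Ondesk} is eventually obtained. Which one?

Ondesk

With Mirvor, Tovgal, and Elmule, Zelzel is earned (Rule 3).
With Mirvor, Belesk is earned (Rule 5).
With Belesk and Zelzel, Torzan is earned (Rule 6).
With Belesk and Torzan, Lunkel is earned (Rule 9).
With Lunkel, Ondesk is earned (Rule 7).
Qornal would need Kyejor (Rule 2), but Kyejor is never earned. Kyejor would need Qornal and Lunkel (Rule 8), but Qornal is never earned.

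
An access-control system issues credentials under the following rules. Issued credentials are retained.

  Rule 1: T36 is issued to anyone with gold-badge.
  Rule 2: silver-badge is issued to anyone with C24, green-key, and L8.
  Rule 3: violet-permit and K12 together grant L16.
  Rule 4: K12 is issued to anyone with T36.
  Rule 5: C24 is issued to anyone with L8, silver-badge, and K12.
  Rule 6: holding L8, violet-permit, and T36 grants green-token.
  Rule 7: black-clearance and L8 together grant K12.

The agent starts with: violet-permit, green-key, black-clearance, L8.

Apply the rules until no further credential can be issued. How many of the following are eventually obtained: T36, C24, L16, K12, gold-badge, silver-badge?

Holding black-clearance and L8 grants K12 (Rule 7).
Holding violet-permit and K12 grants L16 (Rule 3).
T36 would need gold-badge (Rule 1), but gold-badge is never granted.
C24 would need L8, silver-badge, and K12 (Rule 5), but silver-badge is never granted.
L16: reached.
K12: reached.
No rule produces gold-badge, and it is not given.
silver-badge would need C24, green-key, and L8 (Rule 2), but C24 is never granted.
Reached: L16 and K12 — 2 of the 6.

2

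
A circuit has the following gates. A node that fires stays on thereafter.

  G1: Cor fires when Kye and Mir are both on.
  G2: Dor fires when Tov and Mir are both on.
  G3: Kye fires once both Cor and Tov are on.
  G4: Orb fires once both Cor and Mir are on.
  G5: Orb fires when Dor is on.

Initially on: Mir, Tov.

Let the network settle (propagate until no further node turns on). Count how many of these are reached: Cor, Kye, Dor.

1

Tov and Mir are on, so Dor fires (G2).
Cor would need Kye and Mir (G1), but Kye never turns on.
Kye would need Cor and Tov (G3), but Cor never turns on.
Dor: reached.
Reached: Dor — 1 of the 3.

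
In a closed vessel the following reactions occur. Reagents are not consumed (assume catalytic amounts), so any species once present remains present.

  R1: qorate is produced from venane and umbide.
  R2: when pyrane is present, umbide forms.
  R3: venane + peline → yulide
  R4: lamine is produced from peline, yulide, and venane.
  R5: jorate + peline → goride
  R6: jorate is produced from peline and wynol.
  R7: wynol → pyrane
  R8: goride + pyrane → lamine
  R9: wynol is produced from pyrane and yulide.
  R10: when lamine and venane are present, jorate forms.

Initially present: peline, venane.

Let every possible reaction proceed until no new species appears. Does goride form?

Yes

venane and peline present → yulide forms (R3).
peline, yulide, and venane present → lamine forms (R4).
lamine and venane present → jorate forms (R10).
jorate and peline present → goride forms (R5).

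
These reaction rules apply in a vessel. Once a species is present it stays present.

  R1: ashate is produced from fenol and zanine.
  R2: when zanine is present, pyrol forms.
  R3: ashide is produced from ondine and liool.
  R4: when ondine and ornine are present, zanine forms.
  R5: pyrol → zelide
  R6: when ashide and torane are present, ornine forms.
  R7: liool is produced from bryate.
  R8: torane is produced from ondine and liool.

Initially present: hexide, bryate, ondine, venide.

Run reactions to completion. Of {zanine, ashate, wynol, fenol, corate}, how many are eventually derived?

bryate present → liool forms (R7).
ondine and liool present → torane forms (R8).
ondine and liool present → ashide forms (R3).
ashide and torane present → ornine forms (R6).
ondine and ornine present → zanine forms (R4).
zanine: reached.
ashate would need fenol and zanine (R1), but fenol never forms.
No rule produces wynol, and it is not given.
No rule produces fenol, and it is not given.
No rule produces corate, and it is not given.
Reached: zanine — 1 of the 5.

1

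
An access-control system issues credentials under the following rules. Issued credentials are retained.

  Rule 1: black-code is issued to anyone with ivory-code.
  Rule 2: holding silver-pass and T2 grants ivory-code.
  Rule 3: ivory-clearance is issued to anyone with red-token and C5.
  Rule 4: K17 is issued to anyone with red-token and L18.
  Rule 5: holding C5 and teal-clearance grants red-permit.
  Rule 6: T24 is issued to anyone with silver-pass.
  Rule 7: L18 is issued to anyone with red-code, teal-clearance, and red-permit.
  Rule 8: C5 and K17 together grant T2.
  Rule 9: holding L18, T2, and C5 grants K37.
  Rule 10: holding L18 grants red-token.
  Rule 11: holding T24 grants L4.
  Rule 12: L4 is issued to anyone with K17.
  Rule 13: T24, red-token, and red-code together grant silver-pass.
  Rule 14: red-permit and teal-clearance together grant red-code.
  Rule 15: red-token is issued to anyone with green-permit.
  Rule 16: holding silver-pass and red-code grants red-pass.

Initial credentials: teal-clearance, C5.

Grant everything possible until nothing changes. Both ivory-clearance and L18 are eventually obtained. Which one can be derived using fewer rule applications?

L18: Holding C5 and teal-clearance grants red-permit (Rule 5). Holding red-permit and teal-clearance grants red-code (Rule 14). Holding red-code, teal-clearance, and red-permit grants L18 (Rule 7). [3 rule applications]
ivory-clearance: Holding C5 and teal-clearance grants red-permit (Rule 5). Holding red-permit and teal-clearance grants red-code (Rule 14). Holding red-code, teal-clearance, and red-permit grants L18 (Rule 7). Holding L18 grants red-token (Rule 10). Holding red-token and C5 grants ivory-clearance (Rule 3). [5 rule applications]
L18 needs fewer.

L18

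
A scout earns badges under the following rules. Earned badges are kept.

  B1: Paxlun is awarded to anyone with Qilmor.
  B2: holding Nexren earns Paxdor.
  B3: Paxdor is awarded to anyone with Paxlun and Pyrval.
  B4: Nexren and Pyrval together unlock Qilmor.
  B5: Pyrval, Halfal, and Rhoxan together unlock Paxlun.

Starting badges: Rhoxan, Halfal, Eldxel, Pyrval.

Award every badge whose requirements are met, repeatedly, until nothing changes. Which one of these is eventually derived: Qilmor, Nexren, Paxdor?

With Pyrval, Halfal, and Rhoxan, Paxlun is earned (B5).
With Paxlun and Pyrval, Paxdor is earned (B3).
Qilmor would need Nexren and Pyrval (B4), but Nexren is never earned. No rule produces Nexren, and it is not given.

Paxdor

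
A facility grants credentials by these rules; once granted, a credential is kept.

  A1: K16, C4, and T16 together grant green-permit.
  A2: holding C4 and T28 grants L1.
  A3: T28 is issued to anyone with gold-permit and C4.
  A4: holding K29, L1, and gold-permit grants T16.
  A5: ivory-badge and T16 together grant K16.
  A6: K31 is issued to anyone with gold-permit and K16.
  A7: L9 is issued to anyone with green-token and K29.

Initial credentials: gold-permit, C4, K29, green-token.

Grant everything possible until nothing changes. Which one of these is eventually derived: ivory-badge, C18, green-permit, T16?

T16

Holding gold-permit and C4 grants T28 (A3).
Holding C4 and T28 grants L1 (A2).
Holding K29, L1, and gold-permit grants T16 (A4).
green-permit would need K16, C4, and T16 (A1), but K16 is never granted. No rule produces ivory-badge, and it is not given. No rule produces C18, and it is not given.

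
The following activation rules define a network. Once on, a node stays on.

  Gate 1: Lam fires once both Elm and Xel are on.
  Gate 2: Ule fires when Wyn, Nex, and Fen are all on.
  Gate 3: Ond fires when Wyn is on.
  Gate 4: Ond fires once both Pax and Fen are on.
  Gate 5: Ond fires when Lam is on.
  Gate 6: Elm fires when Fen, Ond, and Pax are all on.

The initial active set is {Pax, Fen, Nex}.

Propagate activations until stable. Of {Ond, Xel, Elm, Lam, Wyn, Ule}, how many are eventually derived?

Gate 4: Pax and Fen on → Ond on.
Fen, Ond, and Pax are on, so Elm fires (Gate 6).
Ond: reached.
No rule produces Xel, and it is not given.
Elm: reached.
Lam would need Elm and Xel (Gate 1), but Xel never turns on.
No rule produces Wyn, and it is not given.
Ule would need Wyn, Nex, and Fen (Gate 2), but Wyn never turns on.
Reached: Ond and Elm — 2 of the 6.

2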